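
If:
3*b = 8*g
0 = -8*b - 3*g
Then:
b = 0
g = 0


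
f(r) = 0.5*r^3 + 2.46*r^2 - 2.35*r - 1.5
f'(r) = 1.5*r^2 + 4.92*r - 2.35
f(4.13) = 65.98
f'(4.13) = 43.55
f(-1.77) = 7.59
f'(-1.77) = -6.36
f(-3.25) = 14.96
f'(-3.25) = -2.50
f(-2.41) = 11.45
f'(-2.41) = -5.50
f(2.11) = 9.19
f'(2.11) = 14.71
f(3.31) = 35.81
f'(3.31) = 30.37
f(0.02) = -1.55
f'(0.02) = -2.25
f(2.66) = 19.07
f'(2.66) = 21.35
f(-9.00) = -145.59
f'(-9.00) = 74.87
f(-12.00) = -483.06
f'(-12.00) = 154.61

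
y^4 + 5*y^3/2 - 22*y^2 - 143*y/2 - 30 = (y - 5)*(y + 1/2)*(y + 3)*(y + 4)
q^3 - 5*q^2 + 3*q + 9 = (q - 3)^2*(q + 1)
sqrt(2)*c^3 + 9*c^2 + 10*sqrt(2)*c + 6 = (c + sqrt(2))*(c + 3*sqrt(2))*(sqrt(2)*c + 1)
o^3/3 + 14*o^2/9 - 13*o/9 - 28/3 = (o/3 + 1)*(o - 7/3)*(o + 4)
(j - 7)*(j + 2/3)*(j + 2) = j^3 - 13*j^2/3 - 52*j/3 - 28/3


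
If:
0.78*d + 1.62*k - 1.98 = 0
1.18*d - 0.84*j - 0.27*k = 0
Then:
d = 2.53846153846154 - 2.07692307692308*k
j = 3.56593406593407 - 3.23901098901099*k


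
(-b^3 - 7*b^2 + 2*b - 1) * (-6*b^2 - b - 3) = 6*b^5 + 43*b^4 - 2*b^3 + 25*b^2 - 5*b + 3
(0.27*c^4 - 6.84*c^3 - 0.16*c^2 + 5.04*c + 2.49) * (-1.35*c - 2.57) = -0.3645*c^5 + 8.5401*c^4 + 17.7948*c^3 - 6.3928*c^2 - 16.3143*c - 6.3993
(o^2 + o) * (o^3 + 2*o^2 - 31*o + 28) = o^5 + 3*o^4 - 29*o^3 - 3*o^2 + 28*o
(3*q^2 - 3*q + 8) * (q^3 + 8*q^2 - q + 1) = 3*q^5 + 21*q^4 - 19*q^3 + 70*q^2 - 11*q + 8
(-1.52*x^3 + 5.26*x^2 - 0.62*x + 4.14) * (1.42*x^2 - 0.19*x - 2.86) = -2.1584*x^5 + 7.758*x^4 + 2.4674*x^3 - 9.047*x^2 + 0.9866*x - 11.8404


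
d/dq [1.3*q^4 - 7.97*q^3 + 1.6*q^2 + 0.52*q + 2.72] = 5.2*q^3 - 23.91*q^2 + 3.2*q + 0.52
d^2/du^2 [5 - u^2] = -2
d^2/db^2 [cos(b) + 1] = -cos(b)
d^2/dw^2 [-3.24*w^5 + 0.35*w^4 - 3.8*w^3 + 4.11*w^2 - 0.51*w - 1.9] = -64.8*w^3 + 4.2*w^2 - 22.8*w + 8.22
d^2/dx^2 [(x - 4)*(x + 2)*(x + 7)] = 6*x + 10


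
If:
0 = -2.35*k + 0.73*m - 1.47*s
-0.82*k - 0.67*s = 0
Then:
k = -0.817073170731707*s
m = -0.616605412629469*s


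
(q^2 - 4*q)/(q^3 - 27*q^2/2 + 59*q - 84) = 2*q/(2*q^2 - 19*q + 42)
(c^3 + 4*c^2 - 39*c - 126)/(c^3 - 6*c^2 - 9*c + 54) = (c + 7)/(c - 3)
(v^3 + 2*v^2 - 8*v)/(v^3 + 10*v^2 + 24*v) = (v - 2)/(v + 6)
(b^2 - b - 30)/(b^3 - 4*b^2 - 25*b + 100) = (b - 6)/(b^2 - 9*b + 20)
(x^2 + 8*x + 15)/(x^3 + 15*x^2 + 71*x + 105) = 1/(x + 7)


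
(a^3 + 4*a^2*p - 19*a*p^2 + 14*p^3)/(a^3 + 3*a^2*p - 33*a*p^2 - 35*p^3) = (-a^2 + 3*a*p - 2*p^2)/(-a^2 + 4*a*p + 5*p^2)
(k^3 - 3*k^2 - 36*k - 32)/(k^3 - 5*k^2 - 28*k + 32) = (k + 1)/(k - 1)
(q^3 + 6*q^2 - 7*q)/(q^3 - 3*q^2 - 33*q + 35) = q*(q + 7)/(q^2 - 2*q - 35)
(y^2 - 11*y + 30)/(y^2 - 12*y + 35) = (y - 6)/(y - 7)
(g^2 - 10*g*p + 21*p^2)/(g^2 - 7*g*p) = (g - 3*p)/g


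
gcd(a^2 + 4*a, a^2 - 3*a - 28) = a + 4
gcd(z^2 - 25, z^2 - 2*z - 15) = z - 5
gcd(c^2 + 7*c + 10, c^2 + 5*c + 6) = c + 2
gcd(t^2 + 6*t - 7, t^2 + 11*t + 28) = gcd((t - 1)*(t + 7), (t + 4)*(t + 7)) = t + 7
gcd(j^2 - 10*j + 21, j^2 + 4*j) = 1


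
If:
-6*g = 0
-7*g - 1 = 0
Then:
No Solution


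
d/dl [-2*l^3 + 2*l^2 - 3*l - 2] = -6*l^2 + 4*l - 3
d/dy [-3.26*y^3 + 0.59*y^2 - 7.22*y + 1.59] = -9.78*y^2 + 1.18*y - 7.22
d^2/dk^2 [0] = 0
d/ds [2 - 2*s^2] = -4*s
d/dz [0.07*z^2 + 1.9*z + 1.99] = 0.14*z + 1.9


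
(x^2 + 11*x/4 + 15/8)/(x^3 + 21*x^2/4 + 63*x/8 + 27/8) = (4*x + 5)/(4*x^2 + 15*x + 9)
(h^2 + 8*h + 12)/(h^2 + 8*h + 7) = (h^2 + 8*h + 12)/(h^2 + 8*h + 7)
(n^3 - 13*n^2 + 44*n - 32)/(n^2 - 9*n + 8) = n - 4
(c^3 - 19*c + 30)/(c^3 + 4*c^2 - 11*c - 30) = (c - 2)/(c + 2)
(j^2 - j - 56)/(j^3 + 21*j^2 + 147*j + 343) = (j - 8)/(j^2 + 14*j + 49)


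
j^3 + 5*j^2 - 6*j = j*(j - 1)*(j + 6)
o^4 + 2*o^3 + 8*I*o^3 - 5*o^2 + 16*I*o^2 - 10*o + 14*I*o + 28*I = (o + 2)*(o - I)*(o + 2*I)*(o + 7*I)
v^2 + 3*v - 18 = (v - 3)*(v + 6)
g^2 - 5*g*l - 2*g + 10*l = (g - 2)*(g - 5*l)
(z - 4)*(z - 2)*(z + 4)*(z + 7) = z^4 + 5*z^3 - 30*z^2 - 80*z + 224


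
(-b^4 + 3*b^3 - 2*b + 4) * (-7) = 7*b^4 - 21*b^3 + 14*b - 28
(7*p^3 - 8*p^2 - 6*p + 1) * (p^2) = 7*p^5 - 8*p^4 - 6*p^3 + p^2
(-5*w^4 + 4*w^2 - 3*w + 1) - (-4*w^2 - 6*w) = -5*w^4 + 8*w^2 + 3*w + 1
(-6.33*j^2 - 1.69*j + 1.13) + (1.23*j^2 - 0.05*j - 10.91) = -5.1*j^2 - 1.74*j - 9.78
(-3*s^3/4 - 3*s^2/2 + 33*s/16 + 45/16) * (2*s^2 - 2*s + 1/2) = -3*s^5/2 - 3*s^4/2 + 27*s^3/4 + 3*s^2/4 - 147*s/32 + 45/32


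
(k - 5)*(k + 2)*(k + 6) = k^3 + 3*k^2 - 28*k - 60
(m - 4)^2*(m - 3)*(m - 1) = m^4 - 12*m^3 + 51*m^2 - 88*m + 48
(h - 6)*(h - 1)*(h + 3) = h^3 - 4*h^2 - 15*h + 18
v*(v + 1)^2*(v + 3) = v^4 + 5*v^3 + 7*v^2 + 3*v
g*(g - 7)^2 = g^3 - 14*g^2 + 49*g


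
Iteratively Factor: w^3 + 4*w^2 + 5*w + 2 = (w + 2)*(w^2 + 2*w + 1) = (w + 1)*(w + 2)*(w + 1)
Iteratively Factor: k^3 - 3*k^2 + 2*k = (k - 1)*(k^2 - 2*k) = (k - 2)*(k - 1)*(k)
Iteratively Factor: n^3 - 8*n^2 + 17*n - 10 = (n - 1)*(n^2 - 7*n + 10) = (n - 5)*(n - 1)*(n - 2)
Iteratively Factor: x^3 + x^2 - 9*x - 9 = (x - 3)*(x^2 + 4*x + 3) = (x - 3)*(x + 1)*(x + 3)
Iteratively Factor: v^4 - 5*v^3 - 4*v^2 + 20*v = (v + 2)*(v^3 - 7*v^2 + 10*v) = (v - 2)*(v + 2)*(v^2 - 5*v) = v*(v - 2)*(v + 2)*(v - 5)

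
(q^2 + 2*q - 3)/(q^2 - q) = (q + 3)/q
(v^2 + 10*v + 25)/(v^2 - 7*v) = (v^2 + 10*v + 25)/(v*(v - 7))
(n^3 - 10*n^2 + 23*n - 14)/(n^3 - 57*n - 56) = (-n^3 + 10*n^2 - 23*n + 14)/(-n^3 + 57*n + 56)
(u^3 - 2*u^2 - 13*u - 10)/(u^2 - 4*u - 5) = u + 2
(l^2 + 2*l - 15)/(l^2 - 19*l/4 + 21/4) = 4*(l + 5)/(4*l - 7)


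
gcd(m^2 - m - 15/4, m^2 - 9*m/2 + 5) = m - 5/2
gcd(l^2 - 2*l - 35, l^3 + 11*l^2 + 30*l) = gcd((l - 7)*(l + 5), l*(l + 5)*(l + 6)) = l + 5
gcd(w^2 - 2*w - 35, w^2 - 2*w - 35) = w^2 - 2*w - 35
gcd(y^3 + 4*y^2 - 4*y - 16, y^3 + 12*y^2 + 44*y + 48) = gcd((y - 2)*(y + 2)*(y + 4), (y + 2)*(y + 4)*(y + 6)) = y^2 + 6*y + 8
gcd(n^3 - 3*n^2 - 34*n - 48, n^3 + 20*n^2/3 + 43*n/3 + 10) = n^2 + 5*n + 6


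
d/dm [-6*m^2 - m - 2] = -12*m - 1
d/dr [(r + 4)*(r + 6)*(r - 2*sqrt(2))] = 3*r^2 - 4*sqrt(2)*r + 20*r - 20*sqrt(2) + 24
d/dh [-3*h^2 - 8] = -6*h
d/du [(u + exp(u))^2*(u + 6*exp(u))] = (u + exp(u))*((u + exp(u))*(6*exp(u) + 1) + 2*(u + 6*exp(u))*(exp(u) + 1))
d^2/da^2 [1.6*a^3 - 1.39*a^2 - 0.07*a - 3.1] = 9.6*a - 2.78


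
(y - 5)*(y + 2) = y^2 - 3*y - 10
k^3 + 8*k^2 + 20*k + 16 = (k + 2)^2*(k + 4)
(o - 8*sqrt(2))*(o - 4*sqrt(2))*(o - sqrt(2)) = o^3 - 13*sqrt(2)*o^2 + 88*o - 64*sqrt(2)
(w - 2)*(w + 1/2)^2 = w^3 - w^2 - 7*w/4 - 1/2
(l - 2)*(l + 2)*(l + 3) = l^3 + 3*l^2 - 4*l - 12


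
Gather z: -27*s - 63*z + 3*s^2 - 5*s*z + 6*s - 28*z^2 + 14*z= 3*s^2 - 21*s - 28*z^2 + z*(-5*s - 49)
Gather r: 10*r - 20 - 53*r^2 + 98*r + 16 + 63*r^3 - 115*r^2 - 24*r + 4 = 63*r^3 - 168*r^2 + 84*r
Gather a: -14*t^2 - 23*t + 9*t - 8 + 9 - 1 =-14*t^2 - 14*t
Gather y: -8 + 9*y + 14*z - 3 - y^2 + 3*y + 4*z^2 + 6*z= -y^2 + 12*y + 4*z^2 + 20*z - 11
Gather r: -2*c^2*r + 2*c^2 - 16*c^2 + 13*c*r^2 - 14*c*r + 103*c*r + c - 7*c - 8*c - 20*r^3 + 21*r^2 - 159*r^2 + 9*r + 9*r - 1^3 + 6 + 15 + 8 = -14*c^2 - 14*c - 20*r^3 + r^2*(13*c - 138) + r*(-2*c^2 + 89*c + 18) + 28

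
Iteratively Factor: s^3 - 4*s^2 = (s)*(s^2 - 4*s) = s^2*(s - 4)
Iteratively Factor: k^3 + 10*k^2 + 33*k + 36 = (k + 3)*(k^2 + 7*k + 12) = (k + 3)*(k + 4)*(k + 3)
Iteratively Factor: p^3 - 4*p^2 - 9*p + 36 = (p - 3)*(p^2 - p - 12) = (p - 3)*(p + 3)*(p - 4)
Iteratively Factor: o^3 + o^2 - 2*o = (o + 2)*(o^2 - o) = (o - 1)*(o + 2)*(o)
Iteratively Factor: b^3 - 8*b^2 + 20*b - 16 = (b - 2)*(b^2 - 6*b + 8) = (b - 4)*(b - 2)*(b - 2)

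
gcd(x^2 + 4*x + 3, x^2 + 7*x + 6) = x + 1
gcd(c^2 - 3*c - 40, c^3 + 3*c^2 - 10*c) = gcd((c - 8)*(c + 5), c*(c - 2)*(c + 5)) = c + 5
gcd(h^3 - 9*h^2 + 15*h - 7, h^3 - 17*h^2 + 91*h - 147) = h - 7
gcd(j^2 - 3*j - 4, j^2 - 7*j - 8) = j + 1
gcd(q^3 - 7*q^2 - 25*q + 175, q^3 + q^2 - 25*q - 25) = q^2 - 25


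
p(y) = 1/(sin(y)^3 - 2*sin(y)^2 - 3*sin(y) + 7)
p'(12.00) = 0.00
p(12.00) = 0.13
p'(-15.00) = 0.01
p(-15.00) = 0.13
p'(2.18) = -0.17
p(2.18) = 0.27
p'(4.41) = 0.02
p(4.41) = 0.14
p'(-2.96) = -0.04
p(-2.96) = 0.13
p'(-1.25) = -0.02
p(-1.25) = 0.14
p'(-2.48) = 0.01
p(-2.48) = 0.13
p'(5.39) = -0.02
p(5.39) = 0.13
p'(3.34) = -0.04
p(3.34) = 0.13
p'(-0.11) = 0.05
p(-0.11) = 0.14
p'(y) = (-3*sin(y)^2*cos(y) + 4*sin(y)*cos(y) + 3*cos(y))/(sin(y)^3 - 2*sin(y)^2 - 3*sin(y) + 7)^2 = (4*sin(y) + 3*cos(y)^2)*cos(y)/(sin(y)^3 - 2*sin(y)^2 - 3*sin(y) + 7)^2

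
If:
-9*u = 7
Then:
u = -7/9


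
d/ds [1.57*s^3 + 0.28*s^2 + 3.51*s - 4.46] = 4.71*s^2 + 0.56*s + 3.51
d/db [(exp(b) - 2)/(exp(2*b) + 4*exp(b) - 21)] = (-2*(exp(b) - 2)*(exp(b) + 2) + exp(2*b) + 4*exp(b) - 21)*exp(b)/(exp(2*b) + 4*exp(b) - 21)^2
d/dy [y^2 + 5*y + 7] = 2*y + 5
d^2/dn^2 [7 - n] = 0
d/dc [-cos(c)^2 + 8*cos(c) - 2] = 2*(cos(c) - 4)*sin(c)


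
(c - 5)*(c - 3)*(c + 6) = c^3 - 2*c^2 - 33*c + 90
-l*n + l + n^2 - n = (-l + n)*(n - 1)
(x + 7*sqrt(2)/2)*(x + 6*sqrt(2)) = x^2 + 19*sqrt(2)*x/2 + 42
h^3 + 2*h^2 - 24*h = h*(h - 4)*(h + 6)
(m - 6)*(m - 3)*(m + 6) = m^3 - 3*m^2 - 36*m + 108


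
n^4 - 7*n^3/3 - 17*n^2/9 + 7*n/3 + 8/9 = (n - 8/3)*(n - 1)*(n + 1/3)*(n + 1)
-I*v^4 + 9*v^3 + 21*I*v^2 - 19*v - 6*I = (v + I)^2*(v + 6*I)*(-I*v + 1)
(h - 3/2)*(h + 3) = h^2 + 3*h/2 - 9/2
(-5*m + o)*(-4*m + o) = 20*m^2 - 9*m*o + o^2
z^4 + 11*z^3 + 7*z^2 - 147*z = z*(z - 3)*(z + 7)^2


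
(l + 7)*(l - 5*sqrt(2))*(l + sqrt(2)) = l^3 - 4*sqrt(2)*l^2 + 7*l^2 - 28*sqrt(2)*l - 10*l - 70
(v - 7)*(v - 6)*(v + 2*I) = v^3 - 13*v^2 + 2*I*v^2 + 42*v - 26*I*v + 84*I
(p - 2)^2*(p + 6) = p^3 + 2*p^2 - 20*p + 24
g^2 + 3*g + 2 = (g + 1)*(g + 2)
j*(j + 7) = j^2 + 7*j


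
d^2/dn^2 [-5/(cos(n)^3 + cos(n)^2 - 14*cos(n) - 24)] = 5*((53*cos(n) - 8*cos(2*n) - 9*cos(3*n))*(cos(n)^3 + cos(n)^2 - 14*cos(n) - 24)/4 - 2*(3*cos(n)^2 + 2*cos(n) - 14)^2*sin(n)^2)/(cos(n)^3 + cos(n)^2 - 14*cos(n) - 24)^3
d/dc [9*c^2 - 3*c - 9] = 18*c - 3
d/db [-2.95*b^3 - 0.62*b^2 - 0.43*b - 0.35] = -8.85*b^2 - 1.24*b - 0.43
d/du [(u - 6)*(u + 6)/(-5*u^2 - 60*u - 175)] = 2*(-6*u^2 - 71*u - 216)/(5*(u^4 + 24*u^3 + 214*u^2 + 840*u + 1225))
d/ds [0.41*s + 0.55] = 0.410000000000000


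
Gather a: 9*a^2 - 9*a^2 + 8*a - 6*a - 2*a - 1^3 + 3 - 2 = 0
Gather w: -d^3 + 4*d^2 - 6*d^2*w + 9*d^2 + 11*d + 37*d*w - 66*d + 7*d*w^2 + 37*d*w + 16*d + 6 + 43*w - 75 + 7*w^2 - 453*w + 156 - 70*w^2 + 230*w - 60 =-d^3 + 13*d^2 - 39*d + w^2*(7*d - 63) + w*(-6*d^2 + 74*d - 180) + 27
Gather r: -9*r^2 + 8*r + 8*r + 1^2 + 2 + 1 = -9*r^2 + 16*r + 4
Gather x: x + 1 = x + 1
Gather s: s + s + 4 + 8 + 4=2*s + 16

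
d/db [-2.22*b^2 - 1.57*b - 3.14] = -4.44*b - 1.57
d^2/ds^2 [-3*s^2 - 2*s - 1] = -6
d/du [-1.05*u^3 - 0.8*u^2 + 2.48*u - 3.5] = -3.15*u^2 - 1.6*u + 2.48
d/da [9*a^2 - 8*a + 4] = 18*a - 8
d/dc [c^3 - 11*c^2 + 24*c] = 3*c^2 - 22*c + 24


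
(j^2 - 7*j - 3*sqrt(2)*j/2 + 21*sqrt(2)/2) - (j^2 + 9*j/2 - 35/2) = -23*j/2 - 3*sqrt(2)*j/2 + 21*sqrt(2)/2 + 35/2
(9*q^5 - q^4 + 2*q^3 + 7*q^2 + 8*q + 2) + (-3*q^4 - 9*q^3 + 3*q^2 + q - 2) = 9*q^5 - 4*q^4 - 7*q^3 + 10*q^2 + 9*q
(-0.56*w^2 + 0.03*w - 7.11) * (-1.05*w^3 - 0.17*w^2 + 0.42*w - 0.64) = 0.588*w^5 + 0.0637*w^4 + 7.2252*w^3 + 1.5797*w^2 - 3.0054*w + 4.5504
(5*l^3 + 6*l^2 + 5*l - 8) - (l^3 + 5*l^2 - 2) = 4*l^3 + l^2 + 5*l - 6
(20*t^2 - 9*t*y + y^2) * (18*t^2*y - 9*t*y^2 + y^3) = 360*t^4*y - 342*t^3*y^2 + 119*t^2*y^3 - 18*t*y^4 + y^5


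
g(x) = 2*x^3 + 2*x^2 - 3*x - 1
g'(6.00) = 237.00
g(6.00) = 485.00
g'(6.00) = 237.00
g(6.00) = 485.00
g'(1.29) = 12.14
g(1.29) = 2.75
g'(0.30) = -1.26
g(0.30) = -1.67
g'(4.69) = 147.74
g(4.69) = 235.25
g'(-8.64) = 410.34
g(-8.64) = -1115.73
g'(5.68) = 213.29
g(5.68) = 412.99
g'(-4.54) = 102.51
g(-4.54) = -133.31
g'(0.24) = -1.69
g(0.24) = -1.58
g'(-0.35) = -3.66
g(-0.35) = 0.21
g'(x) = 6*x^2 + 4*x - 3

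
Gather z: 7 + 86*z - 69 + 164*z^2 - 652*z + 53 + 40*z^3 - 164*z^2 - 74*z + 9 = 40*z^3 - 640*z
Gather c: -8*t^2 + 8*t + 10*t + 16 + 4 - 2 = -8*t^2 + 18*t + 18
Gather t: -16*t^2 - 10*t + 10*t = -16*t^2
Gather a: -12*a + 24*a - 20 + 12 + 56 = 12*a + 48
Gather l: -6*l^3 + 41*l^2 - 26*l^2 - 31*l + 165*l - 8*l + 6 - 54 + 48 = -6*l^3 + 15*l^2 + 126*l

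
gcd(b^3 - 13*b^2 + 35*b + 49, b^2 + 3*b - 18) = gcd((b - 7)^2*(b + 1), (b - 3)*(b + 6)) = 1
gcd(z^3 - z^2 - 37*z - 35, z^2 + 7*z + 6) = z + 1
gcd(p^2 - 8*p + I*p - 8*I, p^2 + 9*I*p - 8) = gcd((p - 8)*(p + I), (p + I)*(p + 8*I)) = p + I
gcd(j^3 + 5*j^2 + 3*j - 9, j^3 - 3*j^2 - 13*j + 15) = j^2 + 2*j - 3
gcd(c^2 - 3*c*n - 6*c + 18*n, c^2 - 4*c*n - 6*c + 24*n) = c - 6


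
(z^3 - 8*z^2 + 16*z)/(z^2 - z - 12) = z*(z - 4)/(z + 3)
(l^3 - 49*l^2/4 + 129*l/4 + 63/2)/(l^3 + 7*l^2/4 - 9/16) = 4*(l^2 - 13*l + 42)/(4*l^2 + 4*l - 3)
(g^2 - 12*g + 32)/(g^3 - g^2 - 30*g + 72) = (g - 8)/(g^2 + 3*g - 18)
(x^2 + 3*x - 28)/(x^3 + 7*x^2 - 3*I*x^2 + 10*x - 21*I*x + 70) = (x - 4)/(x^2 - 3*I*x + 10)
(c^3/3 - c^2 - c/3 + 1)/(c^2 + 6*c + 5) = (c^2 - 4*c + 3)/(3*(c + 5))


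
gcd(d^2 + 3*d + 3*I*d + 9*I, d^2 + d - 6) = d + 3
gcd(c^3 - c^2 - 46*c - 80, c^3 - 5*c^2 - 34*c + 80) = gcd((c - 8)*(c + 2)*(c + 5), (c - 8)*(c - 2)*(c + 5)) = c^2 - 3*c - 40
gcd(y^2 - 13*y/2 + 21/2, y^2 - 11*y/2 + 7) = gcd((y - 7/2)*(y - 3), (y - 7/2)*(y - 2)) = y - 7/2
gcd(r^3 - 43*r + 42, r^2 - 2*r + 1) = r - 1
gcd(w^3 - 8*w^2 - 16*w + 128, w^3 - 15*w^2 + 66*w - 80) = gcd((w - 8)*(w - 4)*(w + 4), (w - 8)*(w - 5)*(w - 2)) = w - 8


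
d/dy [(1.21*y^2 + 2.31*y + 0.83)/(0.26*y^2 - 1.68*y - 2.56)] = (-2.6334*y^2 - 6.6268*y - 4.5192)/(0.0676*y^4 - 0.8736*y^3 + 1.4912*y^2 + 8.6016*y + 6.5536)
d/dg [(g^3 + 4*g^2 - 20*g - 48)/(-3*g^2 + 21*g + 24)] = (-g^4 + 14*g^3 + 32*g^2 - 32*g + 176)/(3*(g^4 - 14*g^3 + 33*g^2 + 112*g + 64))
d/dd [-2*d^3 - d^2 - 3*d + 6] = -6*d^2 - 2*d - 3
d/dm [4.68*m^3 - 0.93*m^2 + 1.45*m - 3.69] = 14.04*m^2 - 1.86*m + 1.45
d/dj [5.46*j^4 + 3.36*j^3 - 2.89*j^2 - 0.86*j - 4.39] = 21.84*j^3 + 10.08*j^2 - 5.78*j - 0.86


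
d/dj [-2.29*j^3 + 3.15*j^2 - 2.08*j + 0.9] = -6.87*j^2 + 6.3*j - 2.08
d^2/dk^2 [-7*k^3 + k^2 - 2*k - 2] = 2 - 42*k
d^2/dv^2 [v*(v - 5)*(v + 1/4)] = 6*v - 19/2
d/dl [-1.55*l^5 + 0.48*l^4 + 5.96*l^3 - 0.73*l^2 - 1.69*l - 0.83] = -7.75*l^4 + 1.92*l^3 + 17.88*l^2 - 1.46*l - 1.69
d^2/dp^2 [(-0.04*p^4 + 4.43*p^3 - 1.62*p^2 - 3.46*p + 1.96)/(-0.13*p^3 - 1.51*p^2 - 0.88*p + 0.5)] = (3.46944695195361e-18*p^8 - 2.22044604925031e-16*p^7 + 1.96723*p^6 + 3.72610800000001*p^5 - 0.885012000000009*p^4 - 7.83251999999999*p^3 - 6.30672*p^2 - 7.362288*p - 2.140448)/(0.002197*p^9 + 0.076557*p^8 + 0.933855*p^7 + 4.454065*p^6 + 5.73258*p^5 - 0.255318*p^4 - 3.207428*p^3 - 0.0290999999999999*p^2 + 0.66*p - 0.125)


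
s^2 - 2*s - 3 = (s - 3)*(s + 1)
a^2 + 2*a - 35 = (a - 5)*(a + 7)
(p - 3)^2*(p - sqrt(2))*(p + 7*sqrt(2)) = p^4 - 6*p^3 + 6*sqrt(2)*p^3 - 36*sqrt(2)*p^2 - 5*p^2 + 54*sqrt(2)*p + 84*p - 126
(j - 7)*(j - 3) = j^2 - 10*j + 21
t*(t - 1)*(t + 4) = t^3 + 3*t^2 - 4*t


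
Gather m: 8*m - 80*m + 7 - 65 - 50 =-72*m - 108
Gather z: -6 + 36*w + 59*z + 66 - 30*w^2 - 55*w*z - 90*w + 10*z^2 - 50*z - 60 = -30*w^2 - 54*w + 10*z^2 + z*(9 - 55*w)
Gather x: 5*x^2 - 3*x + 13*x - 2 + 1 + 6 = 5*x^2 + 10*x + 5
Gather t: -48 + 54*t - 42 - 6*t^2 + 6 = -6*t^2 + 54*t - 84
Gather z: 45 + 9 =54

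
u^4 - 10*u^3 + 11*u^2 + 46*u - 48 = (u - 8)*(u - 3)*(u - 1)*(u + 2)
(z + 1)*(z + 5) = z^2 + 6*z + 5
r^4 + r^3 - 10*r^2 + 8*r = r*(r - 2)*(r - 1)*(r + 4)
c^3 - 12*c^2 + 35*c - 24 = (c - 8)*(c - 3)*(c - 1)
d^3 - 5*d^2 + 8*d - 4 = (d - 2)^2*(d - 1)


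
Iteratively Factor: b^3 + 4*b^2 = (b)*(b^2 + 4*b) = b^2*(b + 4)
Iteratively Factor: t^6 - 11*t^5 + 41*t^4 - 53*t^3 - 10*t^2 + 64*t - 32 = (t - 4)*(t^5 - 7*t^4 + 13*t^3 - t^2 - 14*t + 8) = (t - 4)*(t - 1)*(t^4 - 6*t^3 + 7*t^2 + 6*t - 8) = (t - 4)^2*(t - 1)*(t^3 - 2*t^2 - t + 2) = (t - 4)^2*(t - 2)*(t - 1)*(t^2 - 1) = (t - 4)^2*(t - 2)*(t - 1)^2*(t + 1)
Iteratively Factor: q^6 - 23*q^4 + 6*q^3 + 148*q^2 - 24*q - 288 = (q - 3)*(q^5 + 3*q^4 - 14*q^3 - 36*q^2 + 40*q + 96) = (q - 3)*(q + 2)*(q^4 + q^3 - 16*q^2 - 4*q + 48) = (q - 3)^2*(q + 2)*(q^3 + 4*q^2 - 4*q - 16) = (q - 3)^2*(q - 2)*(q + 2)*(q^2 + 6*q + 8) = (q - 3)^2*(q - 2)*(q + 2)*(q + 4)*(q + 2)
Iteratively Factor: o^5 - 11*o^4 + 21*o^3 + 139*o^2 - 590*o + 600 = (o - 3)*(o^4 - 8*o^3 - 3*o^2 + 130*o - 200) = (o - 3)*(o + 4)*(o^3 - 12*o^2 + 45*o - 50) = (o - 5)*(o - 3)*(o + 4)*(o^2 - 7*o + 10) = (o - 5)^2*(o - 3)*(o + 4)*(o - 2)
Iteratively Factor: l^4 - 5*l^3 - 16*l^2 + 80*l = (l - 5)*(l^3 - 16*l) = (l - 5)*(l + 4)*(l^2 - 4*l) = (l - 5)*(l - 4)*(l + 4)*(l)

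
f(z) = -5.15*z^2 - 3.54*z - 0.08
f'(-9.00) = 89.16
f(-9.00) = -385.37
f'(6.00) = -65.34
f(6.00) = -206.72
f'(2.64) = -30.73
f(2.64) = -45.32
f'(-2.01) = 17.16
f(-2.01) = -13.77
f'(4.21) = -46.90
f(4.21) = -106.26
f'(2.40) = -28.26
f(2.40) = -38.24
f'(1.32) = -17.14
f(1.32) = -13.73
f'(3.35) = -38.04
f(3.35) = -69.73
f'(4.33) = -48.14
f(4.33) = -111.97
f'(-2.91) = 26.43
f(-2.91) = -33.39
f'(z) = -10.3*z - 3.54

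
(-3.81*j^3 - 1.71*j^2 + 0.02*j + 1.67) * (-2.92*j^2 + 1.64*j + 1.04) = 11.1252*j^5 - 1.2552*j^4 - 6.8252*j^3 - 6.622*j^2 + 2.7596*j + 1.7368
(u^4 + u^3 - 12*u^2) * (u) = u^5 + u^4 - 12*u^3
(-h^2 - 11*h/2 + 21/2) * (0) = 0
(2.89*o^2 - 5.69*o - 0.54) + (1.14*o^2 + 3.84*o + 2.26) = 4.03*o^2 - 1.85*o + 1.72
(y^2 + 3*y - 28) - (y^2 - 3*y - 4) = 6*y - 24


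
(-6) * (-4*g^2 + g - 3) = 24*g^2 - 6*g + 18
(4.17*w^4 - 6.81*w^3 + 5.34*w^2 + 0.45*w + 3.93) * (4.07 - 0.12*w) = -0.5004*w^5 + 17.7891*w^4 - 28.3575*w^3 + 21.6798*w^2 + 1.3599*w + 15.9951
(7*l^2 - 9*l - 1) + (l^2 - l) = 8*l^2 - 10*l - 1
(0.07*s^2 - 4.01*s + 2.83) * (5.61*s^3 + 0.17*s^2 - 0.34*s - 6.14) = 0.3927*s^5 - 22.4842*s^4 + 15.1708*s^3 + 1.4147*s^2 + 23.6592*s - 17.3762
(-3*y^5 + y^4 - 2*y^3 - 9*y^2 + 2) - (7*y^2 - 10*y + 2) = -3*y^5 + y^4 - 2*y^3 - 16*y^2 + 10*y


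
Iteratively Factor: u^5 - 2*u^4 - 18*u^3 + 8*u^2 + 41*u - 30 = (u - 5)*(u^4 + 3*u^3 - 3*u^2 - 7*u + 6) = (u - 5)*(u + 3)*(u^3 - 3*u + 2) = (u - 5)*(u - 1)*(u + 3)*(u^2 + u - 2) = (u - 5)*(u - 1)*(u + 2)*(u + 3)*(u - 1)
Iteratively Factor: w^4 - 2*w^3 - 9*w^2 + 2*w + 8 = (w + 1)*(w^3 - 3*w^2 - 6*w + 8) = (w - 1)*(w + 1)*(w^2 - 2*w - 8) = (w - 4)*(w - 1)*(w + 1)*(w + 2)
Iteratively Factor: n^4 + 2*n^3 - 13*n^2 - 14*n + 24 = (n + 4)*(n^3 - 2*n^2 - 5*n + 6) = (n + 2)*(n + 4)*(n^2 - 4*n + 3) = (n - 1)*(n + 2)*(n + 4)*(n - 3)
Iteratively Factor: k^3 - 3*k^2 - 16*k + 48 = (k - 3)*(k^2 - 16) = (k - 3)*(k + 4)*(k - 4)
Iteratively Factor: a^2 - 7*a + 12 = (a - 3)*(a - 4)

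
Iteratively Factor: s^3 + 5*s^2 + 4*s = (s + 4)*(s^2 + s) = (s + 1)*(s + 4)*(s)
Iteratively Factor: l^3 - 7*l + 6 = (l + 3)*(l^2 - 3*l + 2) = (l - 1)*(l + 3)*(l - 2)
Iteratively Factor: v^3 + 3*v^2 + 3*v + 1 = (v + 1)*(v^2 + 2*v + 1) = (v + 1)^2*(v + 1)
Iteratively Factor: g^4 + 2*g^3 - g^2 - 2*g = (g + 2)*(g^3 - g) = (g - 1)*(g + 2)*(g^2 + g) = g*(g - 1)*(g + 2)*(g + 1)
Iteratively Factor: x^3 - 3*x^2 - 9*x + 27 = (x + 3)*(x^2 - 6*x + 9) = (x - 3)*(x + 3)*(x - 3)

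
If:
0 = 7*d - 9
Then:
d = 9/7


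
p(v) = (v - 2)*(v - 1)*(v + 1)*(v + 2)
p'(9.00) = 2826.00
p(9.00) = 6160.00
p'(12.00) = 6792.00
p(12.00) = 20020.00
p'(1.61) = 0.59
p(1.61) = -2.24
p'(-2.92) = -70.39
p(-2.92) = 34.07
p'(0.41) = -3.82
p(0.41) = 3.19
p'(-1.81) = -5.62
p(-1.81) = -1.65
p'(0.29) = -2.80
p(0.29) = 3.59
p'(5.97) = 791.40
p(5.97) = 1096.07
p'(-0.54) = 4.77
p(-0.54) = 2.63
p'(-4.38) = -292.31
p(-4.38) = 276.12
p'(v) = (v - 2)*(v - 1)*(v + 1) + (v - 2)*(v - 1)*(v + 2) + (v - 2)*(v + 1)*(v + 2) + (v - 1)*(v + 1)*(v + 2)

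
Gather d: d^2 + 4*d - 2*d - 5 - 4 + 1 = d^2 + 2*d - 8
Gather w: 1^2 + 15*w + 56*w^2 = 56*w^2 + 15*w + 1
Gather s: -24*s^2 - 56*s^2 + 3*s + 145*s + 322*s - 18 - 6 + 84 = -80*s^2 + 470*s + 60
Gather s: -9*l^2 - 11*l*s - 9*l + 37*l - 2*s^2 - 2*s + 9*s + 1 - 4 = -9*l^2 + 28*l - 2*s^2 + s*(7 - 11*l) - 3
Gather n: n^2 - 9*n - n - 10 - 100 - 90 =n^2 - 10*n - 200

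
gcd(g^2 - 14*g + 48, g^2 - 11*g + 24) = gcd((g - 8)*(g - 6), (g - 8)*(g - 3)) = g - 8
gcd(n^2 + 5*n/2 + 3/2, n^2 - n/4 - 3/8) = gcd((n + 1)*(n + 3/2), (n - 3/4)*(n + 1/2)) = 1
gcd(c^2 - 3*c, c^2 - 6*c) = c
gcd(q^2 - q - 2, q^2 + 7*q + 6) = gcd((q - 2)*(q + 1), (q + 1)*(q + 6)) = q + 1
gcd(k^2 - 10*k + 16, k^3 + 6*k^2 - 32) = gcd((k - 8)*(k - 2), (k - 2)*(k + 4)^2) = k - 2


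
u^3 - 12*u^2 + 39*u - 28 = (u - 7)*(u - 4)*(u - 1)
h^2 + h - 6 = (h - 2)*(h + 3)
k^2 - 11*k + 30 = (k - 6)*(k - 5)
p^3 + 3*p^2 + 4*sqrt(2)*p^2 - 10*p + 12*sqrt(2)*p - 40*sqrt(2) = (p - 2)*(p + 5)*(p + 4*sqrt(2))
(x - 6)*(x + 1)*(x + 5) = x^3 - 31*x - 30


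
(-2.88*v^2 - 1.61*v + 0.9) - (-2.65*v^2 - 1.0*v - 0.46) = -0.23*v^2 - 0.61*v + 1.36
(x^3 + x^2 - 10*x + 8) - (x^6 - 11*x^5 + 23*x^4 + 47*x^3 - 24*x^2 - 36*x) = -x^6 + 11*x^5 - 23*x^4 - 46*x^3 + 25*x^2 + 26*x + 8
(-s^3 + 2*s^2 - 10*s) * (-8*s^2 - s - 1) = 8*s^5 - 15*s^4 + 79*s^3 + 8*s^2 + 10*s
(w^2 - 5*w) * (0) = 0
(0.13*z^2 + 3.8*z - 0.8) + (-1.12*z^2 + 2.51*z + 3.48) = -0.99*z^2 + 6.31*z + 2.68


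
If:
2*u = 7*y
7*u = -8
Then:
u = -8/7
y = -16/49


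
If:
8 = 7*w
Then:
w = 8/7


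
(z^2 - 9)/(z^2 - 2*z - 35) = (9 - z^2)/(-z^2 + 2*z + 35)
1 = 1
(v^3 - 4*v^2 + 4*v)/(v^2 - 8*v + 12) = v*(v - 2)/(v - 6)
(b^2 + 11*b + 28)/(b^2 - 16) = (b + 7)/(b - 4)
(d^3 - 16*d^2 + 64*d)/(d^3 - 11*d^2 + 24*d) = (d - 8)/(d - 3)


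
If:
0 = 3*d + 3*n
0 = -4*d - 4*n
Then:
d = -n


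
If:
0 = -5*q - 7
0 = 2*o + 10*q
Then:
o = 7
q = -7/5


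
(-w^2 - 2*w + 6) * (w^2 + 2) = -w^4 - 2*w^3 + 4*w^2 - 4*w + 12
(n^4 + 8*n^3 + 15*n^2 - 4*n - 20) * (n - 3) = n^5 + 5*n^4 - 9*n^3 - 49*n^2 - 8*n + 60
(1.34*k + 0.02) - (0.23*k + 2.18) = 1.11*k - 2.16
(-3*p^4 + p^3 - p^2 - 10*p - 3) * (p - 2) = -3*p^5 + 7*p^4 - 3*p^3 - 8*p^2 + 17*p + 6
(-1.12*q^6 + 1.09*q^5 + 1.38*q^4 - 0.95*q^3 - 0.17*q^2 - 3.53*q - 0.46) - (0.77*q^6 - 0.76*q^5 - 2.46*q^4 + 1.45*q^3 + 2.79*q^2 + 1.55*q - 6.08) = -1.89*q^6 + 1.85*q^5 + 3.84*q^4 - 2.4*q^3 - 2.96*q^2 - 5.08*q + 5.62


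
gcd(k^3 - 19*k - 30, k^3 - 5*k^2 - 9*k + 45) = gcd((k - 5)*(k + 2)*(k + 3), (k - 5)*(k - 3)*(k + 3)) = k^2 - 2*k - 15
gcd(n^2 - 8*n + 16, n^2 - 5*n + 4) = n - 4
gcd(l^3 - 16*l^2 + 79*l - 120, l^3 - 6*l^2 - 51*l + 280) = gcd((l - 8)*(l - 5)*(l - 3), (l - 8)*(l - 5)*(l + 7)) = l^2 - 13*l + 40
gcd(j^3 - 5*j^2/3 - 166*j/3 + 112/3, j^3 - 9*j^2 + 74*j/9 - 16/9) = j^2 - 26*j/3 + 16/3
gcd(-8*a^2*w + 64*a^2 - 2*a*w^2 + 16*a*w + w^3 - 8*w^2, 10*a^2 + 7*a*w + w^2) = 2*a + w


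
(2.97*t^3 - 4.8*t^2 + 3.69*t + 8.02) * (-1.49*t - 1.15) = -4.4253*t^4 + 3.7365*t^3 + 0.0218999999999996*t^2 - 16.1933*t - 9.223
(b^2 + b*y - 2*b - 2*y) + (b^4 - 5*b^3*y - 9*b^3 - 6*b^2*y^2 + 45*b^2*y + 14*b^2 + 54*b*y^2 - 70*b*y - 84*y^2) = b^4 - 5*b^3*y - 9*b^3 - 6*b^2*y^2 + 45*b^2*y + 15*b^2 + 54*b*y^2 - 69*b*y - 2*b - 84*y^2 - 2*y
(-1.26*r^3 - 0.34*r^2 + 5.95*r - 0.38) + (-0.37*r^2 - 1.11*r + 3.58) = -1.26*r^3 - 0.71*r^2 + 4.84*r + 3.2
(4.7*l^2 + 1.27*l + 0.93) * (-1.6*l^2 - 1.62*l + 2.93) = -7.52*l^4 - 9.646*l^3 + 10.2256*l^2 + 2.2145*l + 2.7249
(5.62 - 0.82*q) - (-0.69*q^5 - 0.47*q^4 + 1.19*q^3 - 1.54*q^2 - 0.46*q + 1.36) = 0.69*q^5 + 0.47*q^4 - 1.19*q^3 + 1.54*q^2 - 0.36*q + 4.26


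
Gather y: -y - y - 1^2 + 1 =-2*y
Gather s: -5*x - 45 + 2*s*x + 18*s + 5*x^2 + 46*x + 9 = s*(2*x + 18) + 5*x^2 + 41*x - 36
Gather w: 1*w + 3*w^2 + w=3*w^2 + 2*w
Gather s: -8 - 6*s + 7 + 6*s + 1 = 0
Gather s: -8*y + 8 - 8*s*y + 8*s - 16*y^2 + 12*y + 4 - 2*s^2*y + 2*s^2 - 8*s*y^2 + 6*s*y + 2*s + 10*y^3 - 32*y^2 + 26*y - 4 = s^2*(2 - 2*y) + s*(-8*y^2 - 2*y + 10) + 10*y^3 - 48*y^2 + 30*y + 8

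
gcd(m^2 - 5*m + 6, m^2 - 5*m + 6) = m^2 - 5*m + 6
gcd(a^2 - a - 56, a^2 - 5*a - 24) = a - 8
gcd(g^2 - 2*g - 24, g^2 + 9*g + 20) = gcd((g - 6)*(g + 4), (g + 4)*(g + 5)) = g + 4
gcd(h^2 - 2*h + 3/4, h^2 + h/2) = 1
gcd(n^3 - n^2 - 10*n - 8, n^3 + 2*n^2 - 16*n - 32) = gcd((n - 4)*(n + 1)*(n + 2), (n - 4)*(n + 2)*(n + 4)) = n^2 - 2*n - 8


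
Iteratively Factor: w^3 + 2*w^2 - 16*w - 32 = (w + 4)*(w^2 - 2*w - 8) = (w - 4)*(w + 4)*(w + 2)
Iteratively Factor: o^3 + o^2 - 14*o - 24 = (o + 2)*(o^2 - o - 12) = (o - 4)*(o + 2)*(o + 3)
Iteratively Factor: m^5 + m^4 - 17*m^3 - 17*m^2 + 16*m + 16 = (m + 1)*(m^4 - 17*m^2 + 16) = (m + 1)*(m + 4)*(m^3 - 4*m^2 - m + 4) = (m + 1)^2*(m + 4)*(m^2 - 5*m + 4) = (m - 4)*(m + 1)^2*(m + 4)*(m - 1)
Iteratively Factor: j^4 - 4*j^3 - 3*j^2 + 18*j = (j + 2)*(j^3 - 6*j^2 + 9*j) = j*(j + 2)*(j^2 - 6*j + 9) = j*(j - 3)*(j + 2)*(j - 3)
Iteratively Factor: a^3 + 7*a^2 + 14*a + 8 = (a + 4)*(a^2 + 3*a + 2) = (a + 1)*(a + 4)*(a + 2)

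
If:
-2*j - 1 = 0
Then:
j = -1/2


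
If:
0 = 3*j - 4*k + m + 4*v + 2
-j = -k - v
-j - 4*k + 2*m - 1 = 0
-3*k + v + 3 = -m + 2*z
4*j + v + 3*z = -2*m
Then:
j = -25/33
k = -35/66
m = -31/33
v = -5/22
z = 113/66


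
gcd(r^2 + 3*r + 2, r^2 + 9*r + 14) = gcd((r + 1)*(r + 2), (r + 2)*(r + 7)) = r + 2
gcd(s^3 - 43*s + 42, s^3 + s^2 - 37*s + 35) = s^2 + 6*s - 7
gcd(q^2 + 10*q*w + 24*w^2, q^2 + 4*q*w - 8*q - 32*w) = q + 4*w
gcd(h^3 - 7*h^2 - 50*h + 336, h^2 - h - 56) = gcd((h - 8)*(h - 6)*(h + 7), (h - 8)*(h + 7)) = h^2 - h - 56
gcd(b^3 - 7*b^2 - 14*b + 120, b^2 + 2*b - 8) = b + 4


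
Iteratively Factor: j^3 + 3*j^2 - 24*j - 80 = (j - 5)*(j^2 + 8*j + 16) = (j - 5)*(j + 4)*(j + 4)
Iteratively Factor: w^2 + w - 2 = (w - 1)*(w + 2)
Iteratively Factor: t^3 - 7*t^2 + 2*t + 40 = (t - 4)*(t^2 - 3*t - 10) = (t - 5)*(t - 4)*(t + 2)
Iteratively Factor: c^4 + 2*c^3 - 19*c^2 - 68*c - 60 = (c + 2)*(c^3 - 19*c - 30) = (c + 2)^2*(c^2 - 2*c - 15) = (c - 5)*(c + 2)^2*(c + 3)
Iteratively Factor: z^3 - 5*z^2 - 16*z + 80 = (z - 4)*(z^2 - z - 20) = (z - 4)*(z + 4)*(z - 5)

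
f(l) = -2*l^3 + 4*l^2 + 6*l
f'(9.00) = -408.00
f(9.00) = -1080.00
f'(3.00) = -24.00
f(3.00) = 0.00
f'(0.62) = 8.65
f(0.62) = 4.78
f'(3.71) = -46.90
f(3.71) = -24.81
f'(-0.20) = 4.16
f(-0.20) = -1.02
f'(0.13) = 6.94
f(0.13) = 0.84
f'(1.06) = 7.74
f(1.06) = 8.47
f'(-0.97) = -7.41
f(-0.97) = -0.23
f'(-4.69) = -163.50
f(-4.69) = 266.17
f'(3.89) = -53.67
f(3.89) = -33.86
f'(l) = -6*l^2 + 8*l + 6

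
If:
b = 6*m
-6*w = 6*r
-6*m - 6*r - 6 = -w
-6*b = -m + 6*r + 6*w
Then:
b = 0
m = 0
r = -6/7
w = 6/7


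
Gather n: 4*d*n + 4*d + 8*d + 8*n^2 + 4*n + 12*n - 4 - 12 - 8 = 12*d + 8*n^2 + n*(4*d + 16) - 24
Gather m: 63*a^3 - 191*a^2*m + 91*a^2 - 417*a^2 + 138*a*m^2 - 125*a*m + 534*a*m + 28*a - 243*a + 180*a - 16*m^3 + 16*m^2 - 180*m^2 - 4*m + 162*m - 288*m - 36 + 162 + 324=63*a^3 - 326*a^2 - 35*a - 16*m^3 + m^2*(138*a - 164) + m*(-191*a^2 + 409*a - 130) + 450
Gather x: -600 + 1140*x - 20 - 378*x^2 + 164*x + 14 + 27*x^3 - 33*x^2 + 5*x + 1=27*x^3 - 411*x^2 + 1309*x - 605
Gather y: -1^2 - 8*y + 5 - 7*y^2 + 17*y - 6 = -7*y^2 + 9*y - 2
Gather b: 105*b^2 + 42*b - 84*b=105*b^2 - 42*b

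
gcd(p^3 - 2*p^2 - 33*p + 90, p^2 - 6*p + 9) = p - 3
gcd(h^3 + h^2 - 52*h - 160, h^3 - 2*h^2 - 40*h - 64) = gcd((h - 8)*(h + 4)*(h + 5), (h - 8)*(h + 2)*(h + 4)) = h^2 - 4*h - 32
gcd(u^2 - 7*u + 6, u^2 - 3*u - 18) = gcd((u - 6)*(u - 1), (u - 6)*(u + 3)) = u - 6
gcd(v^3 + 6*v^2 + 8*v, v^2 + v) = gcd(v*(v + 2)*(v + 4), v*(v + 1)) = v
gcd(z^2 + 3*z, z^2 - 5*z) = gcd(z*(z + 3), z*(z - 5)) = z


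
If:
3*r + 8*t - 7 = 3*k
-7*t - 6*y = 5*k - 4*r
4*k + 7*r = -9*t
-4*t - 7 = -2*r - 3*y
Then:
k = -1645/1112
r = 931/1112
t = 7/1112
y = 2975/1668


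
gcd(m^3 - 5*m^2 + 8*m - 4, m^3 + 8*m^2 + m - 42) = m - 2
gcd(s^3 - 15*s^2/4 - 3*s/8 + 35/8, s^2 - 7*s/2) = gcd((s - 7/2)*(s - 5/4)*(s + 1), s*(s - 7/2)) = s - 7/2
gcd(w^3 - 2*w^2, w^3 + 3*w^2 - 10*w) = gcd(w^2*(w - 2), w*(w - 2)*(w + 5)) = w^2 - 2*w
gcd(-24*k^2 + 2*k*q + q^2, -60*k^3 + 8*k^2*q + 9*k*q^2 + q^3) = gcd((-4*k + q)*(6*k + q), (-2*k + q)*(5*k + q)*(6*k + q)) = 6*k + q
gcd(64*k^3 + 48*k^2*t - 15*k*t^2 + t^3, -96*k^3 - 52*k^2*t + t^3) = -8*k + t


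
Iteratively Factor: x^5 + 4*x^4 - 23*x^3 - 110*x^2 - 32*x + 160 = (x + 4)*(x^4 - 23*x^2 - 18*x + 40) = (x + 2)*(x + 4)*(x^3 - 2*x^2 - 19*x + 20) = (x - 1)*(x + 2)*(x + 4)*(x^2 - x - 20) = (x - 5)*(x - 1)*(x + 2)*(x + 4)*(x + 4)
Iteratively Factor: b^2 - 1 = (b + 1)*(b - 1)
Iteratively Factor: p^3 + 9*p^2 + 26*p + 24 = (p + 2)*(p^2 + 7*p + 12) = (p + 2)*(p + 4)*(p + 3)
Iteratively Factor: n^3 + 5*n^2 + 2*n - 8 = (n + 4)*(n^2 + n - 2) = (n + 2)*(n + 4)*(n - 1)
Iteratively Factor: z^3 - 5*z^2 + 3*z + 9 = (z - 3)*(z^2 - 2*z - 3) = (z - 3)*(z + 1)*(z - 3)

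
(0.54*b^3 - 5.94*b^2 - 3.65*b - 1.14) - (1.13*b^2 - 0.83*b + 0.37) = 0.54*b^3 - 7.07*b^2 - 2.82*b - 1.51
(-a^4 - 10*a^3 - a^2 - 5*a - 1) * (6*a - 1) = -6*a^5 - 59*a^4 + 4*a^3 - 29*a^2 - a + 1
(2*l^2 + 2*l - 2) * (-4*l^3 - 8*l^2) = -8*l^5 - 24*l^4 - 8*l^3 + 16*l^2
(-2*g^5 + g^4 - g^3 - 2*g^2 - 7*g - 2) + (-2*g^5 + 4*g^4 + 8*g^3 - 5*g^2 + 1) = -4*g^5 + 5*g^4 + 7*g^3 - 7*g^2 - 7*g - 1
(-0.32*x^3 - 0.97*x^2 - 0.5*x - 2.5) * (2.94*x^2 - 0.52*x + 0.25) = -0.9408*x^5 - 2.6854*x^4 - 1.0456*x^3 - 7.3325*x^2 + 1.175*x - 0.625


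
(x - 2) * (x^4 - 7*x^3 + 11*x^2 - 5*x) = x^5 - 9*x^4 + 25*x^3 - 27*x^2 + 10*x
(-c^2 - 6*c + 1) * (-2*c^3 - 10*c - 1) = 2*c^5 + 12*c^4 + 8*c^3 + 61*c^2 - 4*c - 1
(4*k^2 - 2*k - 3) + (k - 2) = 4*k^2 - k - 5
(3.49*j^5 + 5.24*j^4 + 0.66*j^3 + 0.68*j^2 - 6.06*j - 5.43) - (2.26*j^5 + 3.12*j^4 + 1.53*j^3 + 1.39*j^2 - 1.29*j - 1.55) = 1.23*j^5 + 2.12*j^4 - 0.87*j^3 - 0.71*j^2 - 4.77*j - 3.88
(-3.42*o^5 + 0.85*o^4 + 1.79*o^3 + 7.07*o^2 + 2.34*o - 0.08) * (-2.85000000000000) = 9.747*o^5 - 2.4225*o^4 - 5.1015*o^3 - 20.1495*o^2 - 6.669*o + 0.228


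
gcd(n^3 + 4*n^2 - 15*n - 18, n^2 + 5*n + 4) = n + 1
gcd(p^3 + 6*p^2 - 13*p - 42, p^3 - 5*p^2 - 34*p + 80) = 1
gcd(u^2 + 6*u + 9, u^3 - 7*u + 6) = u + 3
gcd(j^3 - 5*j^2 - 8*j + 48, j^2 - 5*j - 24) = j + 3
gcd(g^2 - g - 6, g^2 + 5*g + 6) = g + 2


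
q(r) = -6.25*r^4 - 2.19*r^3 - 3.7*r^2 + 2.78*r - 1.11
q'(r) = -25.0*r^3 - 6.57*r^2 - 7.4*r + 2.78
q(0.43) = -0.99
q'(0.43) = -3.60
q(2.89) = -512.82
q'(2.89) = -676.92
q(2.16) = -170.49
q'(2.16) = -295.80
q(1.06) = -12.82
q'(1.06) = -42.22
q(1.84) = -93.80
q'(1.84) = -188.82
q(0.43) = -0.99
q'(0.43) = -3.60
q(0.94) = -8.46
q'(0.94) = -30.75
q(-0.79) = -6.97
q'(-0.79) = 16.85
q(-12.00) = -126382.95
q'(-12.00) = 42345.50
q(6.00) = -8690.67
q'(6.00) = -5678.14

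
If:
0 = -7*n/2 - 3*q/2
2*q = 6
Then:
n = -9/7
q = 3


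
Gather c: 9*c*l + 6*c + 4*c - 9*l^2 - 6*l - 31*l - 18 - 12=c*(9*l + 10) - 9*l^2 - 37*l - 30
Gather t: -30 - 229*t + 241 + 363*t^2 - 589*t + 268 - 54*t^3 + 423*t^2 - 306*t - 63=-54*t^3 + 786*t^2 - 1124*t + 416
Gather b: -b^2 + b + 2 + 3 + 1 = -b^2 + b + 6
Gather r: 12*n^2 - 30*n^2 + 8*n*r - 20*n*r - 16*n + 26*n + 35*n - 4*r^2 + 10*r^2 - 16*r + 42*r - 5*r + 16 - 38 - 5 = -18*n^2 + 45*n + 6*r^2 + r*(21 - 12*n) - 27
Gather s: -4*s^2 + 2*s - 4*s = -4*s^2 - 2*s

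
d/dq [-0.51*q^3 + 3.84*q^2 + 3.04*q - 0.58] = -1.53*q^2 + 7.68*q + 3.04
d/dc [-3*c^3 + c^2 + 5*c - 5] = -9*c^2 + 2*c + 5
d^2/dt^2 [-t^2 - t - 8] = -2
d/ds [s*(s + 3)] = 2*s + 3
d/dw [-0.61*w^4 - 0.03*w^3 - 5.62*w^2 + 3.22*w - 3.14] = -2.44*w^3 - 0.09*w^2 - 11.24*w + 3.22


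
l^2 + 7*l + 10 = (l + 2)*(l + 5)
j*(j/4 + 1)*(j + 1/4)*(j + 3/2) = j^4/4 + 23*j^3/16 + 59*j^2/32 + 3*j/8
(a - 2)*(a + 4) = a^2 + 2*a - 8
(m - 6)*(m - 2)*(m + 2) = m^3 - 6*m^2 - 4*m + 24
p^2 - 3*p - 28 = (p - 7)*(p + 4)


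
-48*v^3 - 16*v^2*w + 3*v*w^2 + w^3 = (-4*v + w)*(3*v + w)*(4*v + w)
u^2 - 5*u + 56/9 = (u - 8/3)*(u - 7/3)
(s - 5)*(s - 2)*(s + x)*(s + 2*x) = s^4 + 3*s^3*x - 7*s^3 + 2*s^2*x^2 - 21*s^2*x + 10*s^2 - 14*s*x^2 + 30*s*x + 20*x^2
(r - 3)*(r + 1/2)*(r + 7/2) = r^3 + r^2 - 41*r/4 - 21/4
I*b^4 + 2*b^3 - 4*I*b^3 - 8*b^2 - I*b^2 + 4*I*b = b*(b - 4)*(b - I)*(I*b + 1)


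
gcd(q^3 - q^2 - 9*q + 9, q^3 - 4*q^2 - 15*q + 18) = q^2 + 2*q - 3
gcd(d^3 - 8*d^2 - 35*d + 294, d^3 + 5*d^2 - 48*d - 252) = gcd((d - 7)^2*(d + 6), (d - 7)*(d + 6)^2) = d^2 - d - 42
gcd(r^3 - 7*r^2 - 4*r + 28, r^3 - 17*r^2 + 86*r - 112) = r^2 - 9*r + 14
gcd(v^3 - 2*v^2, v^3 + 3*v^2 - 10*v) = v^2 - 2*v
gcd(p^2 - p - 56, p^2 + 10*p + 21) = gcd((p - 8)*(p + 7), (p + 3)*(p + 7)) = p + 7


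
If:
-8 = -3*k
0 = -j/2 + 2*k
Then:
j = 32/3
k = 8/3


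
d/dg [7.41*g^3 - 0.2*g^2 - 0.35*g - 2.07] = 22.23*g^2 - 0.4*g - 0.35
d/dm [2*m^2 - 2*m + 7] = 4*m - 2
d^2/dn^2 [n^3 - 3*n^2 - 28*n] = 6*n - 6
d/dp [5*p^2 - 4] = 10*p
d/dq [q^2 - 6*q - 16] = 2*q - 6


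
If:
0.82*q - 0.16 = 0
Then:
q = 0.20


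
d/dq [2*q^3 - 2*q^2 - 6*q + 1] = 6*q^2 - 4*q - 6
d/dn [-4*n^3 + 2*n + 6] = 2 - 12*n^2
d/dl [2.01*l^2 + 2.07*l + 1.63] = 4.02*l + 2.07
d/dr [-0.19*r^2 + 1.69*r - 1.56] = 1.69 - 0.38*r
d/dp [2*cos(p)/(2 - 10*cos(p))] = -sin(p)/(5*cos(p) - 1)^2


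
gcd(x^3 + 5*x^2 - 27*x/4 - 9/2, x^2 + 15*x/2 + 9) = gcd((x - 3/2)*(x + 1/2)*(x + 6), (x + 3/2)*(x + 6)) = x + 6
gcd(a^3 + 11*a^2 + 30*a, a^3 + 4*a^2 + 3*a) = a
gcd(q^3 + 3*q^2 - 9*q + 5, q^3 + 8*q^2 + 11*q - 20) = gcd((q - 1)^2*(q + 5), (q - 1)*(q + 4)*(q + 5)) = q^2 + 4*q - 5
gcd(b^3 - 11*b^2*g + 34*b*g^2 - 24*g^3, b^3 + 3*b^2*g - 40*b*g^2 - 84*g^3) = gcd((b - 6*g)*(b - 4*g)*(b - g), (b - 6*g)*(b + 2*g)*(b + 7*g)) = b - 6*g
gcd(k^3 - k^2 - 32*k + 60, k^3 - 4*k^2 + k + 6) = k - 2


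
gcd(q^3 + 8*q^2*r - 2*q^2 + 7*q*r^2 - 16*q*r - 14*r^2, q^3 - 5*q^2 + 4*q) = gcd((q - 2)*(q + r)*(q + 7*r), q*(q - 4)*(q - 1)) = 1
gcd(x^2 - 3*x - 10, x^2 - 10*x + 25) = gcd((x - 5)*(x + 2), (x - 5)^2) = x - 5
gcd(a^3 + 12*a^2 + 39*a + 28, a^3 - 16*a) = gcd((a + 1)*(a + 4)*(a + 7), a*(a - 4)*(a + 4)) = a + 4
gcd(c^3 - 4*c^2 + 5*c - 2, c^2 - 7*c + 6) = c - 1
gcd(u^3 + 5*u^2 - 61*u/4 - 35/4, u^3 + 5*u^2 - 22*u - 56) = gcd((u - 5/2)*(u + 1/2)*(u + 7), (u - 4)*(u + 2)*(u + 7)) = u + 7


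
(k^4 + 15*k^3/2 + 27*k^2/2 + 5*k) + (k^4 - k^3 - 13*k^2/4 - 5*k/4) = 2*k^4 + 13*k^3/2 + 41*k^2/4 + 15*k/4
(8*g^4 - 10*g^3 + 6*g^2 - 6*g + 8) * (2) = 16*g^4 - 20*g^3 + 12*g^2 - 12*g + 16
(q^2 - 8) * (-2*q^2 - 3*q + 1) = -2*q^4 - 3*q^3 + 17*q^2 + 24*q - 8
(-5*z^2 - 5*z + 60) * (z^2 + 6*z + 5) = -5*z^4 - 35*z^3 + 5*z^2 + 335*z + 300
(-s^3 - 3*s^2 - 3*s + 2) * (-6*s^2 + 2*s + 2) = 6*s^5 + 16*s^4 + 10*s^3 - 24*s^2 - 2*s + 4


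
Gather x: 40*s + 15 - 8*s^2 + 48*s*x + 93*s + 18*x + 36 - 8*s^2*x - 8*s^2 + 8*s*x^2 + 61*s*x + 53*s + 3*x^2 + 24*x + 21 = -16*s^2 + 186*s + x^2*(8*s + 3) + x*(-8*s^2 + 109*s + 42) + 72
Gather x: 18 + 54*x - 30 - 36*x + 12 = 18*x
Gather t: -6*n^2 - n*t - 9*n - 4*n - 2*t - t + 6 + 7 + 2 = -6*n^2 - 13*n + t*(-n - 3) + 15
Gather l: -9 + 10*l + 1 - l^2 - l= -l^2 + 9*l - 8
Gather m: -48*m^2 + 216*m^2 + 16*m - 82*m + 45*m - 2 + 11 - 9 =168*m^2 - 21*m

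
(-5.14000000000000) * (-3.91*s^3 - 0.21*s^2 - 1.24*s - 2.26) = 20.0974*s^3 + 1.0794*s^2 + 6.3736*s + 11.6164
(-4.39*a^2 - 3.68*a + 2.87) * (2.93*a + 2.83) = -12.8627*a^3 - 23.2061*a^2 - 2.0053*a + 8.1221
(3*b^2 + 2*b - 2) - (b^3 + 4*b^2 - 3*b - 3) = -b^3 - b^2 + 5*b + 1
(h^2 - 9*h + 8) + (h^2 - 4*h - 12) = 2*h^2 - 13*h - 4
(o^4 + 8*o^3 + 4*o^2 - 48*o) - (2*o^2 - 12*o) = o^4 + 8*o^3 + 2*o^2 - 36*o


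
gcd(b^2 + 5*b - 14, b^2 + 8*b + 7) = b + 7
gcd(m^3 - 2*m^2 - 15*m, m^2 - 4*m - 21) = m + 3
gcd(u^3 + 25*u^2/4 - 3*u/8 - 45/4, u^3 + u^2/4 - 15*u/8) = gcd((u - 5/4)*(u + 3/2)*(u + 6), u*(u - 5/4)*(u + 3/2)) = u^2 + u/4 - 15/8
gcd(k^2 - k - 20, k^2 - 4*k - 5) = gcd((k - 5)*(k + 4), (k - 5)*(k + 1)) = k - 5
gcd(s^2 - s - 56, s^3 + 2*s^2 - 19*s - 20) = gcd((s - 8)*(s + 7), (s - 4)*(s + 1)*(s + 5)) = 1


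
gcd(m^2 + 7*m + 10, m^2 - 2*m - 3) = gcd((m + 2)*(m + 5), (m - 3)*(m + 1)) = 1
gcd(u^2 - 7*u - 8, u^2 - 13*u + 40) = u - 8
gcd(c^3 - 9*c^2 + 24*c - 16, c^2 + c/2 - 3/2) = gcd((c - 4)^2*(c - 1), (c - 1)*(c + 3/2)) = c - 1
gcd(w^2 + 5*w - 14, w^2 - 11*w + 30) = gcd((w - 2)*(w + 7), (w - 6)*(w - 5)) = 1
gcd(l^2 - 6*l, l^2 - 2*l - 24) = l - 6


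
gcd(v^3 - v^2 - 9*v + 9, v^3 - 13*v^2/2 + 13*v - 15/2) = v^2 - 4*v + 3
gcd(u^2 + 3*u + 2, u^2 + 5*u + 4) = u + 1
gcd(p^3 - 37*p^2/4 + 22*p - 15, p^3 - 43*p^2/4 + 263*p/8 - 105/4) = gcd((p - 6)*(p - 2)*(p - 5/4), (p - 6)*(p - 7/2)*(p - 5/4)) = p^2 - 29*p/4 + 15/2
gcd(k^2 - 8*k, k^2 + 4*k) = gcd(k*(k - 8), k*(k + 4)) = k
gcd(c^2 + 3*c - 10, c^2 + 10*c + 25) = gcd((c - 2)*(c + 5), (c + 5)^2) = c + 5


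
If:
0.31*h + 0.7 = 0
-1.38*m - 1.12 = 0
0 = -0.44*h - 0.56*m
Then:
No Solution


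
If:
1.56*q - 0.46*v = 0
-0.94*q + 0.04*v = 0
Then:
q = 0.00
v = 0.00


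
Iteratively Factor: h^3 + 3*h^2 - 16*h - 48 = (h + 3)*(h^2 - 16) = (h - 4)*(h + 3)*(h + 4)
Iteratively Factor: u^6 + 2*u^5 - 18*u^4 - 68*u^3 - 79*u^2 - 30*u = (u + 3)*(u^5 - u^4 - 15*u^3 - 23*u^2 - 10*u) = u*(u + 3)*(u^4 - u^3 - 15*u^2 - 23*u - 10) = u*(u + 1)*(u + 3)*(u^3 - 2*u^2 - 13*u - 10) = u*(u + 1)^2*(u + 3)*(u^2 - 3*u - 10) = u*(u + 1)^2*(u + 2)*(u + 3)*(u - 5)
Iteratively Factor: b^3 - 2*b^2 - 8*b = (b)*(b^2 - 2*b - 8) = b*(b + 2)*(b - 4)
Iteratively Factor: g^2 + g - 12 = (g + 4)*(g - 3)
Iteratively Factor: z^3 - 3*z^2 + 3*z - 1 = (z - 1)*(z^2 - 2*z + 1) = (z - 1)^2*(z - 1)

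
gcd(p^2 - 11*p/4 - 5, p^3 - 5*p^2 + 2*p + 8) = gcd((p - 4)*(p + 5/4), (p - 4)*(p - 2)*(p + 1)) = p - 4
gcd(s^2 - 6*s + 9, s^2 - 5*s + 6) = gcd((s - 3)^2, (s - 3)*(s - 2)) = s - 3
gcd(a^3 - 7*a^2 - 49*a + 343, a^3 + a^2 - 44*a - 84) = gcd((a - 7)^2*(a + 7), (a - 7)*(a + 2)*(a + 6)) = a - 7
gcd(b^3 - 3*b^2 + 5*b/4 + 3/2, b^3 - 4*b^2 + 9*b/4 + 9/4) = b^2 - b - 3/4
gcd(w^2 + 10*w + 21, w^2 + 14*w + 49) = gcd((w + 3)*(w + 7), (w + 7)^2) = w + 7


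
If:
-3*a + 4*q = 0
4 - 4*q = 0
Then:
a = 4/3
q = 1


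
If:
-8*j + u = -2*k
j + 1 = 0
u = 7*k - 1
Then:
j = -1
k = -7/9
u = -58/9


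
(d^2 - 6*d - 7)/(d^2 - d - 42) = (d + 1)/(d + 6)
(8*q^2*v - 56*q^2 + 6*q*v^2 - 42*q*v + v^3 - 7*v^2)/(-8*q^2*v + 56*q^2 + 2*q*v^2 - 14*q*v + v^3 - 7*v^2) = (-2*q - v)/(2*q - v)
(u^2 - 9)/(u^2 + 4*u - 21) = (u + 3)/(u + 7)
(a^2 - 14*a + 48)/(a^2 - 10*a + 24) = (a - 8)/(a - 4)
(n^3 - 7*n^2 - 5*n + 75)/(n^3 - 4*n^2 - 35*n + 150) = (n + 3)/(n + 6)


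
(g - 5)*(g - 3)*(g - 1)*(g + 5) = g^4 - 4*g^3 - 22*g^2 + 100*g - 75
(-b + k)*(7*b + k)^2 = -49*b^3 + 35*b^2*k + 13*b*k^2 + k^3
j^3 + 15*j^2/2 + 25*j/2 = j*(j + 5/2)*(j + 5)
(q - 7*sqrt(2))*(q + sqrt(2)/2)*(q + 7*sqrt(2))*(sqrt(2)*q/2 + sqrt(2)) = sqrt(2)*q^4/2 + q^3/2 + sqrt(2)*q^3 - 49*sqrt(2)*q^2 + q^2 - 98*sqrt(2)*q - 49*q - 98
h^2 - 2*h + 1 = (h - 1)^2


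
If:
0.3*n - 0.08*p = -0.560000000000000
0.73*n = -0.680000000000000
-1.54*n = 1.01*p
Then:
No Solution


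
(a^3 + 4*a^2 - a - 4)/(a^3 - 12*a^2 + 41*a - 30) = (a^2 + 5*a + 4)/(a^2 - 11*a + 30)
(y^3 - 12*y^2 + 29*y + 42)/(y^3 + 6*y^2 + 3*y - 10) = (y^3 - 12*y^2 + 29*y + 42)/(y^3 + 6*y^2 + 3*y - 10)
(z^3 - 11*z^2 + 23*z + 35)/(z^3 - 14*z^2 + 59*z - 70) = (z + 1)/(z - 2)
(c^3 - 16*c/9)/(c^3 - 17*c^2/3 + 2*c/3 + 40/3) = c*(3*c - 4)/(3*(c^2 - 7*c + 10))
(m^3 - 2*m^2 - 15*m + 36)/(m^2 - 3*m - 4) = (-m^3 + 2*m^2 + 15*m - 36)/(-m^2 + 3*m + 4)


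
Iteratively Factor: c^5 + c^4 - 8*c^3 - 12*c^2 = (c + 2)*(c^4 - c^3 - 6*c^2) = c*(c + 2)*(c^3 - c^2 - 6*c) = c^2*(c + 2)*(c^2 - c - 6) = c^2*(c + 2)^2*(c - 3)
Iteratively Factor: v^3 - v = (v)*(v^2 - 1) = v*(v - 1)*(v + 1)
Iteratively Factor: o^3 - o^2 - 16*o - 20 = (o + 2)*(o^2 - 3*o - 10) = (o + 2)^2*(o - 5)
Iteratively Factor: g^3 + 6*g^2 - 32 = (g + 4)*(g^2 + 2*g - 8) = (g + 4)^2*(g - 2)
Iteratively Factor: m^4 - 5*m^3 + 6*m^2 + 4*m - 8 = (m - 2)*(m^3 - 3*m^2 + 4) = (m - 2)^2*(m^2 - m - 2) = (m - 2)^3*(m + 1)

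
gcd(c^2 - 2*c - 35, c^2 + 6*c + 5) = c + 5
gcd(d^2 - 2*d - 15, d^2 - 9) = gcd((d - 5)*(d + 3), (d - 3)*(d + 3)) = d + 3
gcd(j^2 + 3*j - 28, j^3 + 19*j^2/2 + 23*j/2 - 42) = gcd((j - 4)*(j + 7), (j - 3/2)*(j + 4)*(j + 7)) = j + 7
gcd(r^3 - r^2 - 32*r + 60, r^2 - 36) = r + 6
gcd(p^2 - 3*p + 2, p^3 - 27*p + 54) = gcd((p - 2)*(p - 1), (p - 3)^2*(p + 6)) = 1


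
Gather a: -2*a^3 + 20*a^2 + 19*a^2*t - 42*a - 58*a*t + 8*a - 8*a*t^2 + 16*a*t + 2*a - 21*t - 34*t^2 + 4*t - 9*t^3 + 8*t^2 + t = -2*a^3 + a^2*(19*t + 20) + a*(-8*t^2 - 42*t - 32) - 9*t^3 - 26*t^2 - 16*t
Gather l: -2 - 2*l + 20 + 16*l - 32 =14*l - 14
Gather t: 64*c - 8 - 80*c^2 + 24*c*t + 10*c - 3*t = -80*c^2 + 74*c + t*(24*c - 3) - 8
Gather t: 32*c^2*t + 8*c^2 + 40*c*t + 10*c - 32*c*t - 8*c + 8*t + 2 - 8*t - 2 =8*c^2 + 2*c + t*(32*c^2 + 8*c)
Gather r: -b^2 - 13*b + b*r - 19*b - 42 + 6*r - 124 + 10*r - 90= -b^2 - 32*b + r*(b + 16) - 256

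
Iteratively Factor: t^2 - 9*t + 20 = (t - 4)*(t - 5)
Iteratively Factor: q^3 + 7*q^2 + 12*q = (q)*(q^2 + 7*q + 12) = q*(q + 3)*(q + 4)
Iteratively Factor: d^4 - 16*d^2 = (d)*(d^3 - 16*d) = d*(d + 4)*(d^2 - 4*d) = d*(d - 4)*(d + 4)*(d)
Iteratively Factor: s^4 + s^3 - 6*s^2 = (s)*(s^3 + s^2 - 6*s) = s*(s - 2)*(s^2 + 3*s) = s^2*(s - 2)*(s + 3)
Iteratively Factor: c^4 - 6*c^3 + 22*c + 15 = (c + 1)*(c^3 - 7*c^2 + 7*c + 15) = (c + 1)^2*(c^2 - 8*c + 15) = (c - 3)*(c + 1)^2*(c - 5)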